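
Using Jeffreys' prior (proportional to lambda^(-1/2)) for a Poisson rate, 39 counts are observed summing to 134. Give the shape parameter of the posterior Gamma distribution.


Conjugate update: Gamma(prior_shape + S, prior_rate + n).
Prior shape = 0.5, prior rate = 0.
Posterior shape = 0.5 + S = 0.5 + 134 = 134.5

134.5


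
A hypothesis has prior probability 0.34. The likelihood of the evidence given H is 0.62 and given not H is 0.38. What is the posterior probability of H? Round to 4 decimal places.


Using Bayes' theorem:
P(E) = 0.34 * 0.62 + 0.66 * 0.38
P(E) = 0.4616
P(H|E) = (0.34 * 0.62) / 0.4616 = 0.4567

0.4567


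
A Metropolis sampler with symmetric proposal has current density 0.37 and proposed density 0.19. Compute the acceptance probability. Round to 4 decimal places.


For symmetric proposals, acceptance = min(1, pi(x*)/pi(x))
= min(1, 0.19/0.37)
= min(1, 0.5135) = 0.5135

0.5135


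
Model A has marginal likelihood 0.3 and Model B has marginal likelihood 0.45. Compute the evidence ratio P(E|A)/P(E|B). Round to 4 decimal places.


Evidence ratio = P(E|A) / P(E|B)
= 0.3 / 0.45
= 0.6667

0.6667


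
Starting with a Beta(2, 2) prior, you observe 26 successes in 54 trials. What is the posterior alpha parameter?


For a Beta-Binomial conjugate model:
Posterior alpha = prior alpha + number of successes
= 2 + 26 = 28

28


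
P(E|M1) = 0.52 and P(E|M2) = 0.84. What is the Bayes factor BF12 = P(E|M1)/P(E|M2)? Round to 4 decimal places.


Bayes factor BF12 = P(E|M1) / P(E|M2)
= 0.52 / 0.84
= 0.619

0.619


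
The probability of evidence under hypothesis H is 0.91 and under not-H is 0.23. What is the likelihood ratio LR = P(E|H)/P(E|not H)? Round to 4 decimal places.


LR = 0.91 / 0.23
= 3.9565

3.9565


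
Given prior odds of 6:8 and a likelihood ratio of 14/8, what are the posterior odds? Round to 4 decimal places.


Posterior odds = prior odds * LR
Prior odds = 6/8 = 0.75
LR = 14/8 = 1.75
Posterior odds = 0.75 * 1.75 = 1.3125

1.3125


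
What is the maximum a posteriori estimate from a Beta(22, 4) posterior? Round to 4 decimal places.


The MAP estimate equals the mode of the distribution.
Mode of Beta(a,b) = (a-1)/(a+b-2)
= 21/24
= 0.875

0.875


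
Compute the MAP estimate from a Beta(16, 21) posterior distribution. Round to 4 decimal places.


MAP = mode of Beta distribution
= (alpha - 1)/(alpha + beta - 2)
= (16-1)/(16+21-2)
= 15/35 = 0.4286

0.4286


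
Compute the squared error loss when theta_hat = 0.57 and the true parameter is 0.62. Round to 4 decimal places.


L = (theta_hat - theta_true)^2
= (0.57 - 0.62)^2
= -0.05^2 = 0.0025

0.0025


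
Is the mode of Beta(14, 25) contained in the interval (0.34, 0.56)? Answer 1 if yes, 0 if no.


Mode = (a-1)/(a+b-2) = 13/37 = 0.3514
Interval: (0.34, 0.56)
Contains mode? 1

1


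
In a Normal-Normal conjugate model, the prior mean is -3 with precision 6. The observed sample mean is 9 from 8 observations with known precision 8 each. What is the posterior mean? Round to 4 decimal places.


Posterior precision = tau0 + n*tau = 6 + 8*8 = 70
Posterior mean = (tau0*mu0 + n*tau*xbar) / posterior_precision
= (6*-3 + 8*8*9) / 70
= 558 / 70 = 7.9714

7.9714


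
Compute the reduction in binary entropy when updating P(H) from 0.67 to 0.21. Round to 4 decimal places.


H_before = -p*log2(p) - (1-p)*log2(1-p) for p=0.67: 0.9149
H_after for p=0.21: 0.7415
Reduction = 0.9149 - 0.7415 = 0.1734

0.1734


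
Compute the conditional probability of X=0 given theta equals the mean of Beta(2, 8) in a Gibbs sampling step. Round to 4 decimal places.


Mean of Beta(2, 8) = 0.2
P(X=0 | theta=0.2) = 0.8

0.8


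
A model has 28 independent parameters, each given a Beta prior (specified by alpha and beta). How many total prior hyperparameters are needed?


Each Beta prior needs 2 hyperparameters (alpha and beta).
Total = 2 * 28 = 56

56


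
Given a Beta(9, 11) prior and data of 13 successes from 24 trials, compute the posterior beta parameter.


Number of failures = 24 - 13 = 11
Posterior beta = 11 + 11 = 22

22


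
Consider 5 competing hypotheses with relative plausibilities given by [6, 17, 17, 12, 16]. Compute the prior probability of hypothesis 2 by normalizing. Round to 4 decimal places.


Sum of weights = 6 + 17 + 17 + 12 + 16 = 68
Normalized prior for H2 = 17 / 68
= 0.25

0.25


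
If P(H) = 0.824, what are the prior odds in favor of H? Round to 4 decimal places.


Prior odds = P(H) / (1 - P(H))
= 0.824 / 0.176
= 4.6818

4.6818


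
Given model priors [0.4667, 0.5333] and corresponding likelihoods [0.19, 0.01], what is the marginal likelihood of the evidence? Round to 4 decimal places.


P(E) = sum_i P(M_i) P(E|M_i)
= 0.0887 + 0.0053
= 0.094

0.094


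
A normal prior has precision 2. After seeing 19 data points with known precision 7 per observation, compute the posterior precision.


In the conjugate normal model, precisions add:
tau_posterior = tau_prior + n * tau_data
= 2 + 19*7 = 135

135


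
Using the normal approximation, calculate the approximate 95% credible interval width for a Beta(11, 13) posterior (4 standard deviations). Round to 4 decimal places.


Var(Beta) = 11*13/(24^2 * 25) = 0.0099
SD = 0.0997
Width ~ 4*SD = 0.3986

0.3986


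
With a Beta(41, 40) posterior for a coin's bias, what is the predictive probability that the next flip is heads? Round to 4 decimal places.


The predictive probability equals the posterior mean.
P(next = heads) = alpha / (alpha + beta)
= 41 / 81 = 0.5062

0.5062


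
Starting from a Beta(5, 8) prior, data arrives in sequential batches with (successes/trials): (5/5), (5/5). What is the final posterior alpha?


In sequential Bayesian updating, we sum all successes.
Total successes = 10
Final alpha = 5 + 10 = 15

15


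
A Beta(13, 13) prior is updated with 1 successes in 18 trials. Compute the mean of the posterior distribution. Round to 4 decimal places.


After update: Beta(14, 30)
Mean = 14 / (14 + 30) = 14 / 44
= 0.3182

0.3182


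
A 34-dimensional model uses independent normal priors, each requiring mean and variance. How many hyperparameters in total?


Per parameter: 2 (mean and variance).
Total = 34 * 2 = 68

68


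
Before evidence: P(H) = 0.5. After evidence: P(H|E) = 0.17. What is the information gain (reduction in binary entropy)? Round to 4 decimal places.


Prior entropy = 1.0
Posterior entropy = 0.6577
Information gain = 1.0 - 0.6577 = 0.3423

0.3423


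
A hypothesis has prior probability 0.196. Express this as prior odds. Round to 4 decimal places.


Odds = P(H) / P(not H) = 0.196 / 0.804
= 0.2438

0.2438


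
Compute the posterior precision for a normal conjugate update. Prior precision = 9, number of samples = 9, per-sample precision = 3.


tau_post = tau_0 + n * tau
= 9 + 9 * 3 = 36

36


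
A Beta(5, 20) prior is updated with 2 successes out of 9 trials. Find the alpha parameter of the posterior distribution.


In the Beta-Binomial conjugate update:
alpha_post = alpha_prior + successes
= 5 + 2
= 7

7


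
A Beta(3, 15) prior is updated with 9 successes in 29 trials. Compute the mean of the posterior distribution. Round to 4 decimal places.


After update: Beta(12, 35)
Mean = 12 / (12 + 35) = 12 / 47
= 0.2553

0.2553


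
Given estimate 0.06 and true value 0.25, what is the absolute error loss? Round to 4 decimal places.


Absolute error = |estimate - true|
= |-0.19| = 0.19

0.19


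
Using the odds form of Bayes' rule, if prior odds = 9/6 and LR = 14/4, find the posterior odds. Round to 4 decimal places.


Bayes' rule in odds form: posterior odds = prior odds * LR
= (9 * 14) / (6 * 4)
= 126/24 = 5.25

5.25


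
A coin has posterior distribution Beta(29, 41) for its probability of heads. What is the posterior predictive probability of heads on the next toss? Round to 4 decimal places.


Posterior predictive = E[theta] = alpha/(alpha+beta)
= 29/70
= 0.4143

0.4143


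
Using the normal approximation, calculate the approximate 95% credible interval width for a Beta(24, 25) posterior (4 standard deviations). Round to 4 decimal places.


Var(Beta) = 24*25/(49^2 * 50) = 0.005
SD = 0.0707
Width ~ 4*SD = 0.2828

0.2828


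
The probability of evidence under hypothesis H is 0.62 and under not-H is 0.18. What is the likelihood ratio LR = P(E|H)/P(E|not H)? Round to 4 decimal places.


LR = 0.62 / 0.18
= 3.4444

3.4444


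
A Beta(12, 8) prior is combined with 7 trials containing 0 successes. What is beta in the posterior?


In conjugate updating:
beta_posterior = beta_prior + (n - k)
= 8 + (7 - 0)
= 8 + 7 = 15

15


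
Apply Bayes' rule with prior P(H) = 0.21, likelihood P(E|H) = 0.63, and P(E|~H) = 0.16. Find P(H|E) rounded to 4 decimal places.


Step 1: Compute marginal P(E) = P(E|H)P(H) + P(E|~H)P(~H)
= 0.63*0.21 + 0.16*0.79 = 0.2587
Step 2: P(H|E) = P(E|H)P(H)/P(E) = 0.1323/0.2587
= 0.5114

0.5114


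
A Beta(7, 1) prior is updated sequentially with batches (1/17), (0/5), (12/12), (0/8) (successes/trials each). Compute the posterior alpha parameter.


Sequential conjugate updating is equivalent to a single batch update.
Total successes across all batches = 13
alpha_posterior = alpha_prior + total_successes = 7 + 13
= 20

20


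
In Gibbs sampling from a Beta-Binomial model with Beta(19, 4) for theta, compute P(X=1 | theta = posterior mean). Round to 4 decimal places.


Posterior mean = alpha/(alpha+beta) = 19/23 = 0.8261
P(X=1|theta=mean) = theta = 0.8261

0.8261


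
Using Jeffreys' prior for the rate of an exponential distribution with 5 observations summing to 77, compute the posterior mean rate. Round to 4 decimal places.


Jeffreys' prior leads to posterior Gamma(5, 77).
Mean = 5/77 = 0.0649

0.0649


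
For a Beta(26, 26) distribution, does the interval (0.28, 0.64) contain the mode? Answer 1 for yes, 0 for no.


Mode of Beta(a,b) = (a-1)/(a+b-2)
= (26-1)/(26+26-2) = 0.5
Check: 0.28 <= 0.5 <= 0.64?
Result: 1

1


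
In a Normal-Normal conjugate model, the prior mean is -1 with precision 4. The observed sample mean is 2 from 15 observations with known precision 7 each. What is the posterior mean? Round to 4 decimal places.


Posterior precision = tau0 + n*tau = 4 + 15*7 = 109
Posterior mean = (tau0*mu0 + n*tau*xbar) / posterior_precision
= (4*-1 + 15*7*2) / 109
= 206 / 109 = 1.8899

1.8899


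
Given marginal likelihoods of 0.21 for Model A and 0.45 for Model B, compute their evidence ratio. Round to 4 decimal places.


Ratio = ML(A) / ML(B) = 0.21/0.45
= 0.4667

0.4667


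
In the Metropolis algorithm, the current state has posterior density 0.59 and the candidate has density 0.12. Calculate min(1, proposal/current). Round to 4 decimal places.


Ratio = 0.12/0.59 = 0.2034
Acceptance probability = min(1, 0.2034)
= 0.2034

0.2034


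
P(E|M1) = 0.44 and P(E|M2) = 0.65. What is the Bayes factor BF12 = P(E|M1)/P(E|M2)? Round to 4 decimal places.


Bayes factor BF12 = P(E|M1) / P(E|M2)
= 0.44 / 0.65
= 0.6769

0.6769


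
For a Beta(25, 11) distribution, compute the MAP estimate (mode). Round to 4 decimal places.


MAP = mode = (a-1)/(a+b-2)
= (25-1)/(25+11-2)
= 24/34 = 0.7059

0.7059


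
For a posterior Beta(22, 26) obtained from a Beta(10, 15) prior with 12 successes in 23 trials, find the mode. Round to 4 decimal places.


Mode = (alpha - 1) / (alpha + beta - 2)
= 21 / 46
= 0.4565

0.4565


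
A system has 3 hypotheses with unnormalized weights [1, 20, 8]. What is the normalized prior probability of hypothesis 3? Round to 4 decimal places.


The normalized prior is the weight divided by the total.
Total weight = 29
P(H3) = 8 / 29 = 0.2759

0.2759


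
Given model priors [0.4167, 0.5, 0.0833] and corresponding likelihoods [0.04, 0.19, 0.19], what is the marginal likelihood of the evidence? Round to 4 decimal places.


P(E) = sum_i P(M_i) P(E|M_i)
= 0.0167 + 0.095 + 0.0158
= 0.1275

0.1275


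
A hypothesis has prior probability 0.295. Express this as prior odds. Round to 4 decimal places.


Odds = P(H) / P(not H) = 0.295 / 0.705
= 0.4184

0.4184


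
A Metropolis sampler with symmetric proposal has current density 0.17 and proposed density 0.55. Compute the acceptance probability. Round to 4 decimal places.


For symmetric proposals, acceptance = min(1, pi(x*)/pi(x))
= min(1, 0.55/0.17)
= min(1, 3.2353) = 1.0

1.0


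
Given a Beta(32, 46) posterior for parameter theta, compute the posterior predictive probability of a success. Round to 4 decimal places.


For a Beta-Bernoulli model, the predictive probability is the mean:
P(success) = 32/(32+46) = 32/78 = 0.4103

0.4103


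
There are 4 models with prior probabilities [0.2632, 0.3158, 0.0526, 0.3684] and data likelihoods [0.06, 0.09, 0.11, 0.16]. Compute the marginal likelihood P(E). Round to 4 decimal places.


P(E) = sum over models of P(M_i) * P(E|M_i)
= 0.2632*0.06 + 0.3158*0.09 + 0.0526*0.11 + 0.3684*0.16
= 0.1089

0.1089


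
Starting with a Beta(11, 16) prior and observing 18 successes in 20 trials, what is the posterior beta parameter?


Posterior beta = prior beta + failures
Failures = 20 - 18 = 2
beta_post = 16 + 2 = 18

18


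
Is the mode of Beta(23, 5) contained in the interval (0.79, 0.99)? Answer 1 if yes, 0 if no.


Mode = (a-1)/(a+b-2) = 22/26 = 0.8462
Interval: (0.79, 0.99)
Contains mode? 1

1


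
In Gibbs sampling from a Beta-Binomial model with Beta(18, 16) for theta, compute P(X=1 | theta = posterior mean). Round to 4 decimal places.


Posterior mean = alpha/(alpha+beta) = 18/34 = 0.5294
P(X=1|theta=mean) = theta = 0.5294

0.5294


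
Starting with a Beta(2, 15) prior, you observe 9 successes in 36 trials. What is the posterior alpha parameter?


For a Beta-Binomial conjugate model:
Posterior alpha = prior alpha + number of successes
= 2 + 9 = 11

11


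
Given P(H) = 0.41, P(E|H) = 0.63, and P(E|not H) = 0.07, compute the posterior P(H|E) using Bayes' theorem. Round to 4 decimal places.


By Bayes' theorem: P(H|E) = P(E|H)*P(H) / P(E)
P(E) = P(E|H)*P(H) + P(E|not H)*P(not H)
P(E) = 0.63*0.41 + 0.07*0.59 = 0.2996
P(H|E) = 0.63*0.41 / 0.2996 = 0.8621

0.8621


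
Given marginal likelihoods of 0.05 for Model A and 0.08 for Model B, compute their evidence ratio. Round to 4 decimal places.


Ratio = ML(A) / ML(B) = 0.05/0.08
= 0.625

0.625


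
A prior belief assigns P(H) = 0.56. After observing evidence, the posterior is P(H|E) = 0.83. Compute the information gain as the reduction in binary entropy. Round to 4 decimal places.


H(prior) = -0.56*log2(0.56) - 0.44*log2(0.44)
= 0.9896
H(post) = -0.83*log2(0.83) - 0.17*log2(0.17)
= 0.6577
IG = 0.9896 - 0.6577 = 0.3319

0.3319


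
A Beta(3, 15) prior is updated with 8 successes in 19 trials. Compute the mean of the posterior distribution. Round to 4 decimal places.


After update: Beta(11, 26)
Mean = 11 / (11 + 26) = 11 / 37
= 0.2973

0.2973


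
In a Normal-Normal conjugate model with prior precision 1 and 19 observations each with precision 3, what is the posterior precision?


Posterior precision = prior precision + n * observation precision
= 1 + 19 * 3
= 1 + 57 = 58

58


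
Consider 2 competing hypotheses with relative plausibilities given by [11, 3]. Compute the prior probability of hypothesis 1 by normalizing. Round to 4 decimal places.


Sum of weights = 11 + 3 = 14
Normalized prior for H1 = 11 / 14
= 0.7857

0.7857


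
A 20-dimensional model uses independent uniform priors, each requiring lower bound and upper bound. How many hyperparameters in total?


Per parameter: 2 (lower bound and upper bound).
Total = 20 * 2 = 40

40


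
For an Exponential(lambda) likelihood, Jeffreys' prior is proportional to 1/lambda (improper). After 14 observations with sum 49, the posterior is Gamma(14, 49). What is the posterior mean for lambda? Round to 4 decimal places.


Posterior = Gamma(n, sum_x) = Gamma(14, 49)
Posterior mean = shape/rate = 14/49
= 0.2857

0.2857


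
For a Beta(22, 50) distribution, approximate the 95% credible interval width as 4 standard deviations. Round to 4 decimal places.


Variance of Beta(a,b) = ab / ((a+b)^2 * (a+b+1))
= 22*50 / ((72)^2 * 73)
= 0.0029
SD = sqrt(0.0029) = 0.0539
Width = 4 * SD = 0.2157

0.2157


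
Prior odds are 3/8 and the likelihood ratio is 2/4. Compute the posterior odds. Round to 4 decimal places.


Posterior odds = prior odds * likelihood ratio
= (3/8) * (2/4)
= 6 / 32
= 0.1875

0.1875


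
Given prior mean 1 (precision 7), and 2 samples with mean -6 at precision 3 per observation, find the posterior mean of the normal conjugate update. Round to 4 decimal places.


The posterior mean is a precision-weighted average of prior and data.
Post. prec. = 7 + 6 = 13
Post. mean = (7 + -36)/13 = -29/13 = -2.2308

-2.2308


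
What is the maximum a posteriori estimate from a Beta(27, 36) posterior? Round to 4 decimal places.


The MAP estimate equals the mode of the distribution.
Mode of Beta(a,b) = (a-1)/(a+b-2)
= 26/61
= 0.4262

0.4262


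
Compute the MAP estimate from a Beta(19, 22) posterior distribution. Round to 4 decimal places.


MAP = mode of Beta distribution
= (alpha - 1)/(alpha + beta - 2)
= (19-1)/(19+22-2)
= 18/39 = 0.4615

0.4615


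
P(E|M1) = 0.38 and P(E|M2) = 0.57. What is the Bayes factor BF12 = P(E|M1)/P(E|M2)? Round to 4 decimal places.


Bayes factor BF12 = P(E|M1) / P(E|M2)
= 0.38 / 0.57
= 0.6667

0.6667


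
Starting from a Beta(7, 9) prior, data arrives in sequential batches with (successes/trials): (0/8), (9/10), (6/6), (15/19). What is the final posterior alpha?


In sequential Bayesian updating, we sum all successes.
Total successes = 30
Final alpha = 7 + 30 = 37

37


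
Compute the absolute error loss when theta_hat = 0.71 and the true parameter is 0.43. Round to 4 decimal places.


L = |theta_hat - theta_true|
= |0.71 - 0.43| = 0.28

0.28


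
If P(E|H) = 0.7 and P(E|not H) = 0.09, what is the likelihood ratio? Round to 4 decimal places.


Likelihood ratio = P(E|H) / P(E|not H)
= 0.7 / 0.09
= 7.7778

7.7778


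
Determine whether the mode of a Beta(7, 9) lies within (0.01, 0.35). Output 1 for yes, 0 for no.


First find the mode: (a-1)/(a+b-2) = 0.4286
Is 0.4286 in (0.01, 0.35)? 0

0


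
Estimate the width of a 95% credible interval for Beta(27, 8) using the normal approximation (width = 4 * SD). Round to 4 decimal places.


For Beta(a,b): Var = ab/((a+b)^2(a+b+1))
Var = 0.0049, SD = 0.07
Approximate 95% CI width = 4 * 0.07 = 0.2799

0.2799


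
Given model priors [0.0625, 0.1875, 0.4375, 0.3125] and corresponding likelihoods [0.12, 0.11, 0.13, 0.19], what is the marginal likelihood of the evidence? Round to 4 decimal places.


P(E) = sum_i P(M_i) P(E|M_i)
= 0.0075 + 0.0206 + 0.0569 + 0.0594
= 0.1444

0.1444


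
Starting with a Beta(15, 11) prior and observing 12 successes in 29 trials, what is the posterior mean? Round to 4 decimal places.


Posterior parameters: alpha = 15 + 12 = 27
beta = 11 + 17 = 28
Posterior mean = alpha / (alpha + beta) = 27 / 55
= 0.4909

0.4909


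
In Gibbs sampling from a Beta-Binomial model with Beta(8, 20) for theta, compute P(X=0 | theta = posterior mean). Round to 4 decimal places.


Posterior mean = alpha/(alpha+beta) = 8/28 = 0.2857
P(X=0|theta=mean) = 1 - theta = 0.7143

0.7143


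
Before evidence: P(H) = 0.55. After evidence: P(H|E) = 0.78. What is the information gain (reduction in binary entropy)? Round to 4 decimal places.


Prior entropy = 0.9928
Posterior entropy = 0.7602
Information gain = 0.9928 - 0.7602 = 0.2326

0.2326


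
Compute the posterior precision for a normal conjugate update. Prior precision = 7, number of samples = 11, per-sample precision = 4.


tau_post = tau_0 + n * tau
= 7 + 11 * 4 = 51

51


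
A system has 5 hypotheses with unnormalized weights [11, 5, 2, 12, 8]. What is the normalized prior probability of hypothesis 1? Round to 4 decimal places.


The normalized prior is the weight divided by the total.
Total weight = 38
P(H1) = 11 / 38 = 0.2895

0.2895


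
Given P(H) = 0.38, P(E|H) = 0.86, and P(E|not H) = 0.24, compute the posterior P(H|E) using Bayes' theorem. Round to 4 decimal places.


By Bayes' theorem: P(H|E) = P(E|H)*P(H) / P(E)
P(E) = P(E|H)*P(H) + P(E|not H)*P(not H)
P(E) = 0.86*0.38 + 0.24*0.62 = 0.4756
P(H|E) = 0.86*0.38 / 0.4756 = 0.6871

0.6871


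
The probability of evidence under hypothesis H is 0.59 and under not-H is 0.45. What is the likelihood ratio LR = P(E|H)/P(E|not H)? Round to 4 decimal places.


LR = 0.59 / 0.45
= 1.3111

1.3111


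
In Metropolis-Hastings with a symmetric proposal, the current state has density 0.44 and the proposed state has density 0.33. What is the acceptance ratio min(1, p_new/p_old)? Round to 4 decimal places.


Ratio = p_new / p_old = 0.33 / 0.44 = 0.75
Acceptance = min(1, 0.75) = 0.75

0.75


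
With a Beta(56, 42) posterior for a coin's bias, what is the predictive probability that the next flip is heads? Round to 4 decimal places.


The predictive probability equals the posterior mean.
P(next = heads) = alpha / (alpha + beta)
= 56 / 98 = 0.5714

0.5714


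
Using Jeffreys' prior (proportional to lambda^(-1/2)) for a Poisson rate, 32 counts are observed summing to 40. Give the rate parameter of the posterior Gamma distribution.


Conjugate update: Gamma(prior_shape + S, prior_rate + n).
Prior shape = 0.5, prior rate = 0.
Posterior rate = 0 + n = 32

32.0


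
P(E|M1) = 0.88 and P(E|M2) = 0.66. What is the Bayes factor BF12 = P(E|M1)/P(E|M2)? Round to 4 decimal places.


Bayes factor BF12 = P(E|M1) / P(E|M2)
= 0.88 / 0.66
= 1.3333

1.3333


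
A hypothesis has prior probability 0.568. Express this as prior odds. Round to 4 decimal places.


Odds = P(H) / P(not H) = 0.568 / 0.432
= 1.3148

1.3148


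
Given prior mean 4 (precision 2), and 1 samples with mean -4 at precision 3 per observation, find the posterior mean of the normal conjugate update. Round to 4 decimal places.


The posterior mean is a precision-weighted average of prior and data.
Post. prec. = 2 + 3 = 5
Post. mean = (8 + -12)/5 = -4/5 = -0.8

-0.8


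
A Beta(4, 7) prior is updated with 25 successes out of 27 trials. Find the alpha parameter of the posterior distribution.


In the Beta-Binomial conjugate update:
alpha_post = alpha_prior + successes
= 4 + 25
= 29

29


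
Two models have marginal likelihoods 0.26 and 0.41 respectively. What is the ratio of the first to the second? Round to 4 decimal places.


Evidence ratio = 0.26 / 0.41
= 0.6341

0.6341


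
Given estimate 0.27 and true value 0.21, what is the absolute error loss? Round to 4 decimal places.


Absolute error = |estimate - true|
= |0.06| = 0.06

0.06


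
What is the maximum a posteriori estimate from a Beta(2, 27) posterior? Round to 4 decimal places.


The MAP estimate equals the mode of the distribution.
Mode of Beta(a,b) = (a-1)/(a+b-2)
= 1/27
= 0.037

0.037


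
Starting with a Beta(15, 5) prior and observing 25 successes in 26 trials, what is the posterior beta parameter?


Posterior beta = prior beta + failures
Failures = 26 - 25 = 1
beta_post = 5 + 1 = 6

6


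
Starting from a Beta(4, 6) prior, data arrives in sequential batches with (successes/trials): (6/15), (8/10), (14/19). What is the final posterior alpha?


In sequential Bayesian updating, we sum all successes.
Total successes = 28
Final alpha = 4 + 28 = 32

32


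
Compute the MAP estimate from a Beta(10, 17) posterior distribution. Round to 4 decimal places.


MAP = mode of Beta distribution
= (alpha - 1)/(alpha + beta - 2)
= (10-1)/(10+17-2)
= 9/25 = 0.36

0.36


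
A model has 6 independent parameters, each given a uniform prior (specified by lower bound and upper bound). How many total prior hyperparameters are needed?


Each uniform prior needs 2 hyperparameters (lower bound and upper bound).
Total = 2 * 6 = 12

12


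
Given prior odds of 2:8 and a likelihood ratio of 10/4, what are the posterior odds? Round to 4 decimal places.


Posterior odds = prior odds * LR
Prior odds = 2/8 = 0.25
LR = 10/4 = 2.5
Posterior odds = 0.25 * 2.5 = 0.625

0.625


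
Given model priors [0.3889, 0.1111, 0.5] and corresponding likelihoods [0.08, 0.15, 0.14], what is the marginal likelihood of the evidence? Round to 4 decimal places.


P(E) = sum_i P(M_i) P(E|M_i)
= 0.0311 + 0.0167 + 0.07
= 0.1178

0.1178


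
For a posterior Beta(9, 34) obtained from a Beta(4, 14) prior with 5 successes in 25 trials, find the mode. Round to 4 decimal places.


Mode = (alpha - 1) / (alpha + beta - 2)
= 8 / 41
= 0.1951

0.1951


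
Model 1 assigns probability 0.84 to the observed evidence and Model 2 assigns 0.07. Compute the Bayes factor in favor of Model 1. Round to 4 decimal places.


BF = P(data|M1) / P(data|M2)
= 0.84 / 0.07 = 12.0

12.0


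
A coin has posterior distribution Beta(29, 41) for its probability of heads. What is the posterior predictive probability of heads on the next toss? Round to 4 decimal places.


Posterior predictive = E[theta] = alpha/(alpha+beta)
= 29/70
= 0.4143

0.4143


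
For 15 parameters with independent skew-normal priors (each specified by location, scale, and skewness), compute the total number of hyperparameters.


A skew-normal prior has 3 hyperparameters per parameter.
Total = 15 * 3 = 45

45


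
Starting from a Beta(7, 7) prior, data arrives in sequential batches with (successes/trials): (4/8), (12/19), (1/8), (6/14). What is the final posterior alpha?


In sequential Bayesian updating, we sum all successes.
Total successes = 23
Final alpha = 7 + 23 = 30

30


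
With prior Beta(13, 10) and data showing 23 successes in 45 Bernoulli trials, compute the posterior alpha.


Conjugate update: alpha_posterior = alpha_prior + k
= 13 + 23 = 36

36


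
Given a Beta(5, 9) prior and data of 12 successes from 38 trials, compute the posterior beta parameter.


Number of failures = 38 - 12 = 26
Posterior beta = 9 + 26 = 35

35


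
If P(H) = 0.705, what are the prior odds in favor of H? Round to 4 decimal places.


Prior odds = P(H) / (1 - P(H))
= 0.705 / 0.295
= 2.3898

2.3898


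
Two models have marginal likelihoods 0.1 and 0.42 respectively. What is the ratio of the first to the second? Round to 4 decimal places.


Evidence ratio = 0.1 / 0.42
= 0.2381

0.2381


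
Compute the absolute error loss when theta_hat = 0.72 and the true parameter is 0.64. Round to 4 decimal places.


L = |theta_hat - theta_true|
= |0.72 - 0.64| = 0.08

0.08


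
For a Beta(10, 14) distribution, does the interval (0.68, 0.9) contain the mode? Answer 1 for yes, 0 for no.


Mode of Beta(a,b) = (a-1)/(a+b-2)
= (10-1)/(10+14-2) = 0.4091
Check: 0.68 <= 0.4091 <= 0.9?
Result: 0

0


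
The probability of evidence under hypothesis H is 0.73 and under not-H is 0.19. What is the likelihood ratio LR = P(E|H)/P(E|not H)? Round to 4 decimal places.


LR = 0.73 / 0.19
= 3.8421

3.8421


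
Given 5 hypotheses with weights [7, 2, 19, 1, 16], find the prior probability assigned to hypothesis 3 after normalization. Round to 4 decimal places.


To normalize, divide each weight by the sum of all weights.
Sum = 45
Prior(H3) = 19/45 = 0.4222

0.4222


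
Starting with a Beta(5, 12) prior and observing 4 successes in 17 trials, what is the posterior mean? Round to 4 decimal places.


Posterior parameters: alpha = 5 + 4 = 9
beta = 12 + 13 = 25
Posterior mean = alpha / (alpha + beta) = 9 / 34
= 0.2647

0.2647


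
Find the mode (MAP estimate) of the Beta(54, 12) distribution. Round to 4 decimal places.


For Beta(a,b) with a,b > 1:
Mode = (a-1)/(a+b-2) = (54-1)/(66-2)
= 53/64 = 0.8281

0.8281


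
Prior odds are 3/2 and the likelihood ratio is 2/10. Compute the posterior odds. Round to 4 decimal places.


Posterior odds = prior odds * likelihood ratio
= (3/2) * (2/10)
= 6 / 20
= 0.3

0.3


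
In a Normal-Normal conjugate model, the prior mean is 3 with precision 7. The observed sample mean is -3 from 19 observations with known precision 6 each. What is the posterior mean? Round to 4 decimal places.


Posterior precision = tau0 + n*tau = 7 + 19*6 = 121
Posterior mean = (tau0*mu0 + n*tau*xbar) / posterior_precision
= (7*3 + 19*6*-3) / 121
= -321 / 121 = -2.6529

-2.6529


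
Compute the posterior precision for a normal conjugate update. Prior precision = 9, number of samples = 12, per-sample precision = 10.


tau_post = tau_0 + n * tau
= 9 + 12 * 10 = 129

129


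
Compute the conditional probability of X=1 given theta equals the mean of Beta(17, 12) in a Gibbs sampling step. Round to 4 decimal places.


Mean of Beta(17, 12) = 0.5862
P(X=1 | theta=0.5862) = 0.5862

0.5862


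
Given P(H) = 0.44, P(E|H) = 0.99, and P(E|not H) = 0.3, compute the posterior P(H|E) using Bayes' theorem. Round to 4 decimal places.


By Bayes' theorem: P(H|E) = P(E|H)*P(H) / P(E)
P(E) = P(E|H)*P(H) + P(E|not H)*P(not H)
P(E) = 0.99*0.44 + 0.3*0.56 = 0.6036
P(H|E) = 0.99*0.44 / 0.6036 = 0.7217

0.7217


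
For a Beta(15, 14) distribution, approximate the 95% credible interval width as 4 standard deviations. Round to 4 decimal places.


Variance of Beta(a,b) = ab / ((a+b)^2 * (a+b+1))
= 15*14 / ((29)^2 * 30)
= 0.0083
SD = sqrt(0.0083) = 0.0912
Width = 4 * SD = 0.3649

0.3649


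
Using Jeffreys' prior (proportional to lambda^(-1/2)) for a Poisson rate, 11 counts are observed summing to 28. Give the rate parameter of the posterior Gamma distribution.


Conjugate update: Gamma(prior_shape + S, prior_rate + n).
Prior shape = 0.5, prior rate = 0.
Posterior rate = 0 + n = 11

11.0


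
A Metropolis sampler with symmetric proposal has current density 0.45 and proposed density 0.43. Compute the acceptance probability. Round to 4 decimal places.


For symmetric proposals, acceptance = min(1, pi(x*)/pi(x))
= min(1, 0.43/0.45)
= min(1, 0.9556) = 0.9556

0.9556


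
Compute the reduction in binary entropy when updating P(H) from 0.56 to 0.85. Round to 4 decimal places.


H_before = -p*log2(p) - (1-p)*log2(1-p) for p=0.56: 0.9896
H_after for p=0.85: 0.6098
Reduction = 0.9896 - 0.6098 = 0.3797

0.3797


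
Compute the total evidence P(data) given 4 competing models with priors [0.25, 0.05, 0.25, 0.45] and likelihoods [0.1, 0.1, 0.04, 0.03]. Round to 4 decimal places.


Marginal likelihood = sum P(model_i) * P(data|model_i)
Model 1: 0.25 * 0.1 = 0.025
Model 2: 0.05 * 0.1 = 0.005
Model 3: 0.25 * 0.04 = 0.01
Model 4: 0.45 * 0.03 = 0.0135
Total = 0.0535

0.0535


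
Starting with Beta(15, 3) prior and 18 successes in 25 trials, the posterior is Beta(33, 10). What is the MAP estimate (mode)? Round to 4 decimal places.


The mode of Beta(a, b) when a > 1 and b > 1 is (a-1)/(a+b-2)
= (33 - 1) / (33 + 10 - 2)
= 32 / 41
= 0.7805

0.7805


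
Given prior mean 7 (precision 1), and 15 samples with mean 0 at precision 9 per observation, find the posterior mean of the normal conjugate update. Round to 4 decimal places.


The posterior mean is a precision-weighted average of prior and data.
Post. prec. = 1 + 135 = 136
Post. mean = (7 + 0)/136 = 7/136 = 0.0515

0.0515


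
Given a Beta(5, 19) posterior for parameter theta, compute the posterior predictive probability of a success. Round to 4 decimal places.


For a Beta-Bernoulli model, the predictive probability is the mean:
P(success) = 5/(5+19) = 5/24 = 0.2083

0.2083


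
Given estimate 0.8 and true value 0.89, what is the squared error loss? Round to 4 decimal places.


Squared error = (estimate - true)^2
Difference = -0.09
Loss = -0.09^2 = 0.0081

0.0081


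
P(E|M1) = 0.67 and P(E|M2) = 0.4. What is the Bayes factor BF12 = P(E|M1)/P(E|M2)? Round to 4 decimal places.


Bayes factor BF12 = P(E|M1) / P(E|M2)
= 0.67 / 0.4
= 1.675

1.675


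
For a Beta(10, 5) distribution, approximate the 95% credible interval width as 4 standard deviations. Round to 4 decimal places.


Variance of Beta(a,b) = ab / ((a+b)^2 * (a+b+1))
= 10*5 / ((15)^2 * 16)
= 0.0139
SD = sqrt(0.0139) = 0.1179
Width = 4 * SD = 0.4714

0.4714


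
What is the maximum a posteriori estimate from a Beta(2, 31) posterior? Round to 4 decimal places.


The MAP estimate equals the mode of the distribution.
Mode of Beta(a,b) = (a-1)/(a+b-2)
= 1/31
= 0.0323

0.0323


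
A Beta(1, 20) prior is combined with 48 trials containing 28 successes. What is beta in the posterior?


In conjugate updating:
beta_posterior = beta_prior + (n - k)
= 20 + (48 - 28)
= 20 + 20 = 40

40


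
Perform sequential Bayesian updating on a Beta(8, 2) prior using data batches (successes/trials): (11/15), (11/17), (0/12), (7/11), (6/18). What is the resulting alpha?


Accumulate successes: 35
Posterior alpha = prior alpha + sum of successes
= 8 + 35 = 43

43


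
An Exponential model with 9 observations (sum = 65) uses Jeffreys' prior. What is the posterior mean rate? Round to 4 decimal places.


Posterior Gamma(9, 65)
E[lambda] = 9/65 = 0.1385

0.1385


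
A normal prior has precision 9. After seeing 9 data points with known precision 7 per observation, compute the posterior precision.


In the conjugate normal model, precisions add:
tau_posterior = tau_prior + n * tau_data
= 9 + 9*7 = 72

72


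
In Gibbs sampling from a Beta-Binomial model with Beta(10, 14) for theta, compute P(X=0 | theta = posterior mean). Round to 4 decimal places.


Posterior mean = alpha/(alpha+beta) = 10/24 = 0.4167
P(X=0|theta=mean) = 1 - theta = 0.5833

0.5833


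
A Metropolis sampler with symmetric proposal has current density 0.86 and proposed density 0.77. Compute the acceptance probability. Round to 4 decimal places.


For symmetric proposals, acceptance = min(1, pi(x*)/pi(x))
= min(1, 0.77/0.86)
= min(1, 0.8953) = 0.8953

0.8953


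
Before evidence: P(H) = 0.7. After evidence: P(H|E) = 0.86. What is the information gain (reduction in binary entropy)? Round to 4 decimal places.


Prior entropy = 0.8813
Posterior entropy = 0.5842
Information gain = 0.8813 - 0.5842 = 0.2971

0.2971


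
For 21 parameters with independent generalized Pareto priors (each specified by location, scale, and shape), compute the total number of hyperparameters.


A generalized Pareto prior has 3 hyperparameters per parameter.
Total = 21 * 3 = 63

63


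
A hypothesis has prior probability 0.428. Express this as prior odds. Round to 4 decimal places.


Odds = P(H) / P(not H) = 0.428 / 0.572
= 0.7483

0.7483


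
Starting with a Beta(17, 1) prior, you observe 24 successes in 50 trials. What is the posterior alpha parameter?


For a Beta-Binomial conjugate model:
Posterior alpha = prior alpha + number of successes
= 17 + 24 = 41

41


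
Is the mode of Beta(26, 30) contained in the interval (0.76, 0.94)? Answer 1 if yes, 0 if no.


Mode = (a-1)/(a+b-2) = 25/54 = 0.463
Interval: (0.76, 0.94)
Contains mode? 0

0


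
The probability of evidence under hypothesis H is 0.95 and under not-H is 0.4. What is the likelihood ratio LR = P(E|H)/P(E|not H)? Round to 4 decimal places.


LR = 0.95 / 0.4
= 2.375

2.375


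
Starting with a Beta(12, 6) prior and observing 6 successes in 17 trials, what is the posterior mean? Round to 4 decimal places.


Posterior parameters: alpha = 12 + 6 = 18
beta = 6 + 11 = 17
Posterior mean = alpha / (alpha + beta) = 18 / 35
= 0.5143

0.5143


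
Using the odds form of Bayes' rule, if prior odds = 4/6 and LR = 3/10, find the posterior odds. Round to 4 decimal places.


Bayes' rule in odds form: posterior odds = prior odds * LR
= (4 * 3) / (6 * 10)
= 12/60 = 0.2

0.2


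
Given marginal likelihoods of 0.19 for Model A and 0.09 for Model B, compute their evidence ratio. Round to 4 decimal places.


Ratio = ML(A) / ML(B) = 0.19/0.09
= 2.1111

2.1111


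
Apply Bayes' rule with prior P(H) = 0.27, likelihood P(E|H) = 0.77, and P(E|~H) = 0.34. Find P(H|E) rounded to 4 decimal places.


Step 1: Compute marginal P(E) = P(E|H)P(H) + P(E|~H)P(~H)
= 0.77*0.27 + 0.34*0.73 = 0.4561
Step 2: P(H|E) = P(E|H)P(H)/P(E) = 0.2079/0.4561
= 0.4558

0.4558


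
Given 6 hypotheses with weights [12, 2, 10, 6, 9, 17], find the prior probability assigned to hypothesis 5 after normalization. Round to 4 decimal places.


To normalize, divide each weight by the sum of all weights.
Sum = 56
Prior(H5) = 9/56 = 0.1607

0.1607


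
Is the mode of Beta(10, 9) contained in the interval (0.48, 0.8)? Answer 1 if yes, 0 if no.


Mode = (a-1)/(a+b-2) = 9/17 = 0.5294
Interval: (0.48, 0.8)
Contains mode? 1

1


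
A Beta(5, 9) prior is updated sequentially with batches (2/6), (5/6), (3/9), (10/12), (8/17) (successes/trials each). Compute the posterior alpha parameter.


Sequential conjugate updating is equivalent to a single batch update.
Total successes across all batches = 28
alpha_posterior = alpha_prior + total_successes = 5 + 28
= 33

33


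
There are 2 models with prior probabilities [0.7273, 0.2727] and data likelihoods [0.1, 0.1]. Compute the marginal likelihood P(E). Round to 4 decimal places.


P(E) = sum over models of P(M_i) * P(E|M_i)
= 0.7273*0.1 + 0.2727*0.1
= 0.1

0.1


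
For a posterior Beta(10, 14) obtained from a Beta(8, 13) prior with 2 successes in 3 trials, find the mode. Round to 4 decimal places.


Mode = (alpha - 1) / (alpha + beta - 2)
= 9 / 22
= 0.4091

0.4091


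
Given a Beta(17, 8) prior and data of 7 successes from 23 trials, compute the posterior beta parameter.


Number of failures = 23 - 7 = 16
Posterior beta = 8 + 16 = 24

24


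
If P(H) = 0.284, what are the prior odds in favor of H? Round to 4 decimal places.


Prior odds = P(H) / (1 - P(H))
= 0.284 / 0.716
= 0.3966

0.3966


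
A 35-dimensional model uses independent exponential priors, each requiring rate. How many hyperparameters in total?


Per parameter: 1 (rate).
Total = 35 * 1 = 35

35


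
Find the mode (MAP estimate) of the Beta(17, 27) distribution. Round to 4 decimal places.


For Beta(a,b) with a,b > 1:
Mode = (a-1)/(a+b-2) = (17-1)/(44-2)
= 16/42 = 0.381

0.381


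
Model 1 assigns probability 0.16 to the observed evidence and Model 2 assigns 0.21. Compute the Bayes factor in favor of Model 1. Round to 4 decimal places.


BF = P(data|M1) / P(data|M2)
= 0.16 / 0.21 = 0.7619

0.7619


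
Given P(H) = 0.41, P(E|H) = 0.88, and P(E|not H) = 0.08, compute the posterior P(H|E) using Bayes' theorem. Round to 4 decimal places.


By Bayes' theorem: P(H|E) = P(E|H)*P(H) / P(E)
P(E) = P(E|H)*P(H) + P(E|not H)*P(not H)
P(E) = 0.88*0.41 + 0.08*0.59 = 0.408
P(H|E) = 0.88*0.41 / 0.408 = 0.8843

0.8843


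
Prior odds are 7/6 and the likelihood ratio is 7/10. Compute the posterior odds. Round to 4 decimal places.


Posterior odds = prior odds * likelihood ratio
= (7/6) * (7/10)
= 49 / 60
= 0.8167

0.8167


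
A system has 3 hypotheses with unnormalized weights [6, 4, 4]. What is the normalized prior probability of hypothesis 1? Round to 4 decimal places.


The normalized prior is the weight divided by the total.
Total weight = 14
P(H1) = 6 / 14 = 0.4286

0.4286


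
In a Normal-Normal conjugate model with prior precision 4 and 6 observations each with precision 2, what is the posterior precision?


Posterior precision = prior precision + n * observation precision
= 4 + 6 * 2
= 4 + 12 = 16

16


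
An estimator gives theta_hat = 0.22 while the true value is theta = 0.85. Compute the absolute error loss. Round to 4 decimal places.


The absolute error loss is |theta_hat - theta|
= |0.22 - 0.85|
= 0.63

0.63


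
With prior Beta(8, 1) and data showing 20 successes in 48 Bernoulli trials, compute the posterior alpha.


Conjugate update: alpha_posterior = alpha_prior + k
= 8 + 20 = 28

28
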